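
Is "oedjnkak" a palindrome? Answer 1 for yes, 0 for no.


Input: oedjnkak
Reversed: kaknjdeo
  Compare pos 0 ('o') with pos 7 ('k'): MISMATCH
  Compare pos 1 ('e') with pos 6 ('a'): MISMATCH
  Compare pos 2 ('d') with pos 5 ('k'): MISMATCH
  Compare pos 3 ('j') with pos 4 ('n'): MISMATCH
Result: not a palindrome

0


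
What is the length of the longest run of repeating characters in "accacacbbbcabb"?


Input: "accacacbbbcabb"
Scanning for longest run:
  Position 1 ('c'): new char, reset run to 1
  Position 2 ('c'): continues run of 'c', length=2
  Position 3 ('a'): new char, reset run to 1
  Position 4 ('c'): new char, reset run to 1
  Position 5 ('a'): new char, reset run to 1
  Position 6 ('c'): new char, reset run to 1
  Position 7 ('b'): new char, reset run to 1
  Position 8 ('b'): continues run of 'b', length=2
  Position 9 ('b'): continues run of 'b', length=3
  Position 10 ('c'): new char, reset run to 1
  Position 11 ('a'): new char, reset run to 1
  Position 12 ('b'): new char, reset run to 1
  Position 13 ('b'): continues run of 'b', length=2
Longest run: 'b' with length 3

3


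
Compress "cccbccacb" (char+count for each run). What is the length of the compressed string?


Input: cccbccacb
Runs:
  'c' x 3 => "c3"
  'b' x 1 => "b1"
  'c' x 2 => "c2"
  'a' x 1 => "a1"
  'c' x 1 => "c1"
  'b' x 1 => "b1"
Compressed: "c3b1c2a1c1b1"
Compressed length: 12

12


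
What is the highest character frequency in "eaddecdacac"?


Input: eaddecdacac
Character counts:
  'a': 3
  'c': 3
  'd': 3
  'e': 2
Maximum frequency: 3

3


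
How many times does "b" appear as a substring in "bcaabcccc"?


Searching for "b" in "bcaabcccc"
Scanning each position:
  Position 0: "b" => MATCH
  Position 1: "c" => no
  Position 2: "a" => no
  Position 3: "a" => no
  Position 4: "b" => MATCH
  Position 5: "c" => no
  Position 6: "c" => no
  Position 7: "c" => no
  Position 8: "c" => no
Total occurrences: 2

2


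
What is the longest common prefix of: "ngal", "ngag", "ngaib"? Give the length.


Words: ngal, ngag, ngaib
  Position 0: all 'n' => match
  Position 1: all 'g' => match
  Position 2: all 'a' => match
  Position 3: ('l', 'g', 'i') => mismatch, stop
LCP = "nga" (length 3)

3


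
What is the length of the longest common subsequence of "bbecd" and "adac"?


LCS of "bbecd" and "adac"
DP table:
           a    d    a    c
      0    0    0    0    0
  b   0    0    0    0    0
  b   0    0    0    0    0
  e   0    0    0    0    0
  c   0    0    0    0    1
  d   0    0    1    1    1
LCS length = dp[5][4] = 1

1


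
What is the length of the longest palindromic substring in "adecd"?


Input: "adecd"
Checking substrings for palindromes:
  No multi-char palindromic substrings found
Longest palindromic substring: "a" with length 1

1


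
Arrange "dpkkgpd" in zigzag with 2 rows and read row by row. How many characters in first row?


Zigzag "dpkkgpd" into 2 rows:
Placing characters:
  'd' => row 0
  'p' => row 1
  'k' => row 0
  'k' => row 1
  'g' => row 0
  'p' => row 1
  'd' => row 0
Rows:
  Row 0: "dkgd"
  Row 1: "pkp"
First row length: 4

4


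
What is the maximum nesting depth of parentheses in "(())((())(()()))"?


Input: "(())((())(()()))"
Tracking depth:
  Position 0 '(': depth becomes 1
  Position 1 '(': depth becomes 2
  Position 2 ')': depth becomes 1
  Position 3 ')': depth becomes 0
  Position 4 '(': depth becomes 1
  Position 5 '(': depth becomes 2
  Position 6 '(': depth becomes 3
  Position 7 ')': depth becomes 2
  Position 8 ')': depth becomes 1
  Position 9 '(': depth becomes 2
  Position 10 '(': depth becomes 3
  Position 11 ')': depth becomes 2
  Position 12 '(': depth becomes 3
  Position 13 ')': depth becomes 2
  Position 14 ')': depth becomes 1
  Position 15 ')': depth becomes 0
Maximum depth reached: 3

3


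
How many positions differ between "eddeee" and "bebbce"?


Comparing "eddeee" and "bebbce" position by position:
  Position 0: 'e' vs 'b' => DIFFER
  Position 1: 'd' vs 'e' => DIFFER
  Position 2: 'd' vs 'b' => DIFFER
  Position 3: 'e' vs 'b' => DIFFER
  Position 4: 'e' vs 'c' => DIFFER
  Position 5: 'e' vs 'e' => same
Positions that differ: 5

5


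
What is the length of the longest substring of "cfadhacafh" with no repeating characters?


Input: "cfadhacafh"
Sliding window (track last position of each char):
  Position 0 ('c'): window [0,0] length 1 -- new best
  Position 1 ('f'): window [0,1] length 2 -- new best
  Position 2 ('a'): window [0,2] length 3 -- new best
  Position 3 ('d'): window [0,3] length 4 -- new best
  Position 4 ('h'): window [0,4] length 5 -- new best
  Position 5 ('a'): repeat (last at 2), move window start to 3
  Position 5 ('a'): window [3,5] length 3
  Position 6 ('c'): window [3,6] length 4
  Position 7 ('a'): repeat (last at 5), move window start to 6
  Position 7 ('a'): window [6,7] length 2
  Position 8 ('f'): window [6,8] length 3
  Position 9 ('h'): window [6,9] length 4
Longest substring with no repeats: "cfadh" with length 5

5


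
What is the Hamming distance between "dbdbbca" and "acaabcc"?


Comparing "dbdbbca" and "acaabcc" position by position:
  Position 0: 'd' vs 'a' => differ
  Position 1: 'b' vs 'c' => differ
  Position 2: 'd' vs 'a' => differ
  Position 3: 'b' vs 'a' => differ
  Position 4: 'b' vs 'b' => same
  Position 5: 'c' vs 'c' => same
  Position 6: 'a' vs 'c' => differ
Total differences (Hamming distance): 5

5


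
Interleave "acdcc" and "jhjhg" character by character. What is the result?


Interleaving "acdcc" and "jhjhg":
  Position 0: 'a' from first, 'j' from second => "aj"
  Position 1: 'c' from first, 'h' from second => "ch"
  Position 2: 'd' from first, 'j' from second => "dj"
  Position 3: 'c' from first, 'h' from second => "ch"
  Position 4: 'c' from first, 'g' from second => "cg"
Result: ajchdjchcg

ajchdjchcg


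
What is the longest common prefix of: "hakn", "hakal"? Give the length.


Words: hakn, hakal
  Position 0: all 'h' => match
  Position 1: all 'a' => match
  Position 2: all 'k' => match
  Position 3: ('n', 'a') => mismatch, stop
LCP = "hak" (length 3)

3


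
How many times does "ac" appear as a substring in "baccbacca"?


Searching for "ac" in "baccbacca"
Scanning each position:
  Position 0: "ba" => no
  Position 1: "ac" => MATCH
  Position 2: "cc" => no
  Position 3: "cb" => no
  Position 4: "ba" => no
  Position 5: "ac" => MATCH
  Position 6: "cc" => no
  Position 7: "ca" => no
Total occurrences: 2

2


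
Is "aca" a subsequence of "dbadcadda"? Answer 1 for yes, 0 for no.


Check if "aca" is a subsequence of "dbadcadda"
Greedy scan:
  Position 0 ('d'): no match needed
  Position 1 ('b'): no match needed
  Position 2 ('a'): matches sub[0] = 'a'
  Position 3 ('d'): no match needed
  Position 4 ('c'): matches sub[1] = 'c'
  Position 5 ('a'): matches sub[2] = 'a'
  Position 6 ('d'): no match needed
  Position 7 ('d'): no match needed
  Position 8 ('a'): no match needed
All 3 characters matched => is a subsequence

1


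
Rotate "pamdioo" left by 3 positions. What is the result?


Input: "pamdioo", rotate left by 3
First 3 characters: "pam"
Remaining characters: "dioo"
Concatenate remaining + first: "dioo" + "pam" = "dioopam"

dioopam


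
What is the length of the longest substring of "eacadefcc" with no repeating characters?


Input: "eacadefcc"
Sliding window (track last position of each char):
  Position 0 ('e'): window [0,0] length 1 -- new best
  Position 1 ('a'): window [0,1] length 2 -- new best
  Position 2 ('c'): window [0,2] length 3 -- new best
  Position 3 ('a'): repeat (last at 1), move window start to 2
  Position 3 ('a'): window [2,3] length 2
  Position 4 ('d'): window [2,4] length 3
  Position 5 ('e'): window [2,5] length 4 -- new best
  Position 6 ('f'): window [2,6] length 5 -- new best
  Position 7 ('c'): repeat (last at 2), move window start to 3
  Position 7 ('c'): window [3,7] length 5
  Position 8 ('c'): repeat (last at 7), move window start to 8
  Position 8 ('c'): window [8,8] length 1
Longest substring with no repeats: "cadef" with length 5

5


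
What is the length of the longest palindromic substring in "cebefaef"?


Input: "cebefaef"
Checking substrings for palindromes:
  [1:4] "ebe" (len 3) => palindrome
Longest palindromic substring: "ebe" with length 3

3


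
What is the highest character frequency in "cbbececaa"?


Input: cbbececaa
Character counts:
  'a': 2
  'b': 2
  'c': 3
  'e': 2
Maximum frequency: 3

3


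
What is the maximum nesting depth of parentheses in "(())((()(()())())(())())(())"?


Input: "(())((()(()())())(())())(())"
Tracking depth:
  Position 0 '(': depth becomes 1
  Position 1 '(': depth becomes 2
  Position 2 ')': depth becomes 1
  Position 3 ')': depth becomes 0
  Position 4 '(': depth becomes 1
  Position 5 '(': depth becomes 2
  Position 6 '(': depth becomes 3
  Position 7 ')': depth becomes 2
  Position 8 '(': depth becomes 3
  Position 9 '(': depth becomes 4
  Position 10 ')': depth becomes 3
  Position 11 '(': depth becomes 4
  Position 12 ')': depth becomes 3
  Position 13 ')': depth becomes 2
  Position 14 '(': depth becomes 3
  Position 15 ')': depth becomes 2
  Position 16 ')': depth becomes 1
  Position 17 '(': depth becomes 2
  Position 18 '(': depth becomes 3
  Position 19 ')': depth becomes 2
  Position 20 ')': depth becomes 1
  Position 21 '(': depth becomes 2
  Position 22 ')': depth becomes 1
  Position 23 ')': depth becomes 0
  Position 24 '(': depth becomes 1
  Position 25 '(': depth becomes 2
  Position 26 ')': depth becomes 1
  Position 27 ')': depth becomes 0
Maximum depth reached: 4

4


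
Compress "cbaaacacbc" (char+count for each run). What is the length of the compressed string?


Input: cbaaacacbc
Runs:
  'c' x 1 => "c1"
  'b' x 1 => "b1"
  'a' x 3 => "a3"
  'c' x 1 => "c1"
  'a' x 1 => "a1"
  'c' x 1 => "c1"
  'b' x 1 => "b1"
  'c' x 1 => "c1"
Compressed: "c1b1a3c1a1c1b1c1"
Compressed length: 16

16


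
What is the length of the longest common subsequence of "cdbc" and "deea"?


LCS of "cdbc" and "deea"
DP table:
           d    e    e    a
      0    0    0    0    0
  c   0    0    0    0    0
  d   0    1    1    1    1
  b   0    1    1    1    1
  c   0    1    1    1    1
LCS length = dp[4][4] = 1

1


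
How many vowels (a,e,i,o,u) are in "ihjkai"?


Input: ihjkai
Checking each character:
  'i' at position 0: vowel (running total: 1)
  'h' at position 1: consonant
  'j' at position 2: consonant
  'k' at position 3: consonant
  'a' at position 4: vowel (running total: 2)
  'i' at position 5: vowel (running total: 3)
Total vowels: 3

3


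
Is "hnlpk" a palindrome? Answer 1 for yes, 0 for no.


Input: hnlpk
Reversed: kplnh
  Compare pos 0 ('h') with pos 4 ('k'): MISMATCH
  Compare pos 1 ('n') with pos 3 ('p'): MISMATCH
Result: not a palindrome

0


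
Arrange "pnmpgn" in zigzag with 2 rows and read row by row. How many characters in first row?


Zigzag "pnmpgn" into 2 rows:
Placing characters:
  'p' => row 0
  'n' => row 1
  'm' => row 0
  'p' => row 1
  'g' => row 0
  'n' => row 1
Rows:
  Row 0: "pmg"
  Row 1: "npn"
First row length: 3

3


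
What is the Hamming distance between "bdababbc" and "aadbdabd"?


Comparing "bdababbc" and "aadbdabd" position by position:
  Position 0: 'b' vs 'a' => differ
  Position 1: 'd' vs 'a' => differ
  Position 2: 'a' vs 'd' => differ
  Position 3: 'b' vs 'b' => same
  Position 4: 'a' vs 'd' => differ
  Position 5: 'b' vs 'a' => differ
  Position 6: 'b' vs 'b' => same
  Position 7: 'c' vs 'd' => differ
Total differences (Hamming distance): 6

6


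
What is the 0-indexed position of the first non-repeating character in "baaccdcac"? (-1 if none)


Input: baaccdcac
Character frequencies:
  'a': 3
  'b': 1
  'c': 4
  'd': 1
Scanning left to right for freq == 1:
  Position 0 ('b'): unique! => answer = 0

0


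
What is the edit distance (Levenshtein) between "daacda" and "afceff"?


Computing edit distance: "daacda" -> "afceff"
DP table:
           a    f    c    e    f    f
      0    1    2    3    4    5    6
  d   1    1    2    3    4    5    6
  a   2    1    2    3    4    5    6
  a   3    2    2    3    4    5    6
  c   4    3    3    2    3    4    5
  d   5    4    4    3    3    4    5
  a   6    5    5    4    4    4    5
Edit distance = dp[6][6] = 5

5


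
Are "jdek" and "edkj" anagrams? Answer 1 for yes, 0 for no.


Strings: "jdek", "edkj"
Sorted first:  dejk
Sorted second: dejk
Sorted forms match => anagrams

1


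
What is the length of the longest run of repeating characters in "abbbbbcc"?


Input: "abbbbbcc"
Scanning for longest run:
  Position 1 ('b'): new char, reset run to 1
  Position 2 ('b'): continues run of 'b', length=2
  Position 3 ('b'): continues run of 'b', length=3
  Position 4 ('b'): continues run of 'b', length=4
  Position 5 ('b'): continues run of 'b', length=5
  Position 6 ('c'): new char, reset run to 1
  Position 7 ('c'): continues run of 'c', length=2
Longest run: 'b' with length 5

5


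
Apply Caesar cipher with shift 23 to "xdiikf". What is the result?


Caesar cipher: shift "xdiikf" by 23
  'x' (pos 23) + 23 = pos 20 = 'u'
  'd' (pos 3) + 23 = pos 0 = 'a'
  'i' (pos 8) + 23 = pos 5 = 'f'
  'i' (pos 8) + 23 = pos 5 = 'f'
  'k' (pos 10) + 23 = pos 7 = 'h'
  'f' (pos 5) + 23 = pos 2 = 'c'
Result: uaffhc

uaffhc


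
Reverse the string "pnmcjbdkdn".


Input: pnmcjbdkdn
Reading characters right to left:
  Position 9: 'n'
  Position 8: 'd'
  Position 7: 'k'
  Position 6: 'd'
  Position 5: 'b'
  Position 4: 'j'
  Position 3: 'c'
  Position 2: 'm'
  Position 1: 'n'
  Position 0: 'p'
Reversed: ndkdbjcmnp

ndkdbjcmnp


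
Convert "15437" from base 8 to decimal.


Input: "15437" in base 8
Positional expansion:
  Digit '1' (value 1) x 8^4 = 4096
  Digit '5' (value 5) x 8^3 = 2560
  Digit '4' (value 4) x 8^2 = 256
  Digit '3' (value 3) x 8^1 = 24
  Digit '7' (value 7) x 8^0 = 7
Sum = 6943

6943


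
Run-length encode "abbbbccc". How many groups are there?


Input: abbbbccc
Scanning for consecutive runs:
  Group 1: 'a' x 1 (positions 0-0)
  Group 2: 'b' x 4 (positions 1-4)
  Group 3: 'c' x 3 (positions 5-7)
Total groups: 3

3


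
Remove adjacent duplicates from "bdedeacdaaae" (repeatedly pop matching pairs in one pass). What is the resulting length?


Input: bdedeacdaaae
Stack-based adjacent duplicate removal:
  Read 'b': push. Stack: b
  Read 'd': push. Stack: bd
  Read 'e': push. Stack: bde
  Read 'd': push. Stack: bded
  Read 'e': push. Stack: bdede
  Read 'a': push. Stack: bdedea
  Read 'c': push. Stack: bdedeac
  Read 'd': push. Stack: bdedeacd
  Read 'a': push. Stack: bdedeacda
  Read 'a': matches stack top 'a' => pop. Stack: bdedeacd
  Read 'a': push. Stack: bdedeacda
  Read 'e': push. Stack: bdedeacdae
Final stack: "bdedeacdae" (length 10)

10


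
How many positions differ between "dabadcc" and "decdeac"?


Comparing "dabadcc" and "decdeac" position by position:
  Position 0: 'd' vs 'd' => same
  Position 1: 'a' vs 'e' => DIFFER
  Position 2: 'b' vs 'c' => DIFFER
  Position 3: 'a' vs 'd' => DIFFER
  Position 4: 'd' vs 'e' => DIFFER
  Position 5: 'c' vs 'a' => DIFFER
  Position 6: 'c' vs 'c' => same
Positions that differ: 5

5


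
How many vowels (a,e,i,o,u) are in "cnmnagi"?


Input: cnmnagi
Checking each character:
  'c' at position 0: consonant
  'n' at position 1: consonant
  'm' at position 2: consonant
  'n' at position 3: consonant
  'a' at position 4: vowel (running total: 1)
  'g' at position 5: consonant
  'i' at position 6: vowel (running total: 2)
Total vowels: 2

2


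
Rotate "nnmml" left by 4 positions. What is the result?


Input: "nnmml", rotate left by 4
First 4 characters: "nnmm"
Remaining characters: "l"
Concatenate remaining + first: "l" + "nnmm" = "lnnmm"

lnnmm


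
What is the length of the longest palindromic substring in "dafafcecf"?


Input: "dafafcecf"
Checking substrings for palindromes:
  [4:9] "fcecf" (len 5) => palindrome
  [1:4] "afa" (len 3) => palindrome
  [2:5] "faf" (len 3) => palindrome
  [5:8] "cec" (len 3) => palindrome
Longest palindromic substring: "fcecf" with length 5

5


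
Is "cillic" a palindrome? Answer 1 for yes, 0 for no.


Input: cillic
Reversed: cillic
  Compare pos 0 ('c') with pos 5 ('c'): match
  Compare pos 1 ('i') with pos 4 ('i'): match
  Compare pos 2 ('l') with pos 3 ('l'): match
Result: palindrome

1


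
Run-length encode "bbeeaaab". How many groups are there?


Input: bbeeaaab
Scanning for consecutive runs:
  Group 1: 'b' x 2 (positions 0-1)
  Group 2: 'e' x 2 (positions 2-3)
  Group 3: 'a' x 3 (positions 4-6)
  Group 4: 'b' x 1 (positions 7-7)
Total groups: 4

4


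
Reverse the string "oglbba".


Input: oglbba
Reading characters right to left:
  Position 5: 'a'
  Position 4: 'b'
  Position 3: 'b'
  Position 2: 'l'
  Position 1: 'g'
  Position 0: 'o'
Reversed: abblgo

abblgo


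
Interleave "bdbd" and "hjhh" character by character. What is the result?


Interleaving "bdbd" and "hjhh":
  Position 0: 'b' from first, 'h' from second => "bh"
  Position 1: 'd' from first, 'j' from second => "dj"
  Position 2: 'b' from first, 'h' from second => "bh"
  Position 3: 'd' from first, 'h' from second => "dh"
Result: bhdjbhdh

bhdjbhdh


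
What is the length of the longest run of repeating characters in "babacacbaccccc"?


Input: "babacacbaccccc"
Scanning for longest run:
  Position 1 ('a'): new char, reset run to 1
  Position 2 ('b'): new char, reset run to 1
  Position 3 ('a'): new char, reset run to 1
  Position 4 ('c'): new char, reset run to 1
  Position 5 ('a'): new char, reset run to 1
  Position 6 ('c'): new char, reset run to 1
  Position 7 ('b'): new char, reset run to 1
  Position 8 ('a'): new char, reset run to 1
  Position 9 ('c'): new char, reset run to 1
  Position 10 ('c'): continues run of 'c', length=2
  Position 11 ('c'): continues run of 'c', length=3
  Position 12 ('c'): continues run of 'c', length=4
  Position 13 ('c'): continues run of 'c', length=5
Longest run: 'c' with length 5

5


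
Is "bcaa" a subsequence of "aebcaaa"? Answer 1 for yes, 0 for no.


Check if "bcaa" is a subsequence of "aebcaaa"
Greedy scan:
  Position 0 ('a'): no match needed
  Position 1 ('e'): no match needed
  Position 2 ('b'): matches sub[0] = 'b'
  Position 3 ('c'): matches sub[1] = 'c'
  Position 4 ('a'): matches sub[2] = 'a'
  Position 5 ('a'): matches sub[3] = 'a'
  Position 6 ('a'): no match needed
All 4 characters matched => is a subsequence

1


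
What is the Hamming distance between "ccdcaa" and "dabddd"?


Comparing "ccdcaa" and "dabddd" position by position:
  Position 0: 'c' vs 'd' => differ
  Position 1: 'c' vs 'a' => differ
  Position 2: 'd' vs 'b' => differ
  Position 3: 'c' vs 'd' => differ
  Position 4: 'a' vs 'd' => differ
  Position 5: 'a' vs 'd' => differ
Total differences (Hamming distance): 6

6


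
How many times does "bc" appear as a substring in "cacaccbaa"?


Searching for "bc" in "cacaccbaa"
Scanning each position:
  Position 0: "ca" => no
  Position 1: "ac" => no
  Position 2: "ca" => no
  Position 3: "ac" => no
  Position 4: "cc" => no
  Position 5: "cb" => no
  Position 6: "ba" => no
  Position 7: "aa" => no
Total occurrences: 0

0


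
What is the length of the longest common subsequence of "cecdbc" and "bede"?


LCS of "cecdbc" and "bede"
DP table:
           b    e    d    e
      0    0    0    0    0
  c   0    0    0    0    0
  e   0    0    1    1    1
  c   0    0    1    1    1
  d   0    0    1    2    2
  b   0    1    1    2    2
  c   0    1    1    2    2
LCS length = dp[6][4] = 2

2


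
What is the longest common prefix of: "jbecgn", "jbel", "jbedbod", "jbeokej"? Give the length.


Words: jbecgn, jbel, jbedbod, jbeokej
  Position 0: all 'j' => match
  Position 1: all 'b' => match
  Position 2: all 'e' => match
  Position 3: ('c', 'l', 'd', 'o') => mismatch, stop
LCP = "jbe" (length 3)

3


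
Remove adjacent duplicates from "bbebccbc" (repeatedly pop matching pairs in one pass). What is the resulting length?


Input: bbebccbc
Stack-based adjacent duplicate removal:
  Read 'b': push. Stack: b
  Read 'b': matches stack top 'b' => pop. Stack: (empty)
  Read 'e': push. Stack: e
  Read 'b': push. Stack: eb
  Read 'c': push. Stack: ebc
  Read 'c': matches stack top 'c' => pop. Stack: eb
  Read 'b': matches stack top 'b' => pop. Stack: e
  Read 'c': push. Stack: ec
Final stack: "ec" (length 2)

2


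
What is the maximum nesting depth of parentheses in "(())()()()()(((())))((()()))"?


Input: "(())()()()()(((())))((()()))"
Tracking depth:
  Position 0 '(': depth becomes 1
  Position 1 '(': depth becomes 2
  Position 2 ')': depth becomes 1
  Position 3 ')': depth becomes 0
  Position 4 '(': depth becomes 1
  Position 5 ')': depth becomes 0
  Position 6 '(': depth becomes 1
  Position 7 ')': depth becomes 0
  Position 8 '(': depth becomes 1
  Position 9 ')': depth becomes 0
  Position 10 '(': depth becomes 1
  Position 11 ')': depth becomes 0
  Position 12 '(': depth becomes 1
  Position 13 '(': depth becomes 2
  Position 14 '(': depth becomes 3
  Position 15 '(': depth becomes 4
  Position 16 ')': depth becomes 3
  Position 17 ')': depth becomes 2
  Position 18 ')': depth becomes 1
  Position 19 ')': depth becomes 0
  Position 20 '(': depth becomes 1
  Position 21 '(': depth becomes 2
  Position 22 '(': depth becomes 3
  Position 23 ')': depth becomes 2
  Position 24 '(': depth becomes 3
  Position 25 ')': depth becomes 2
  Position 26 ')': depth becomes 1
  Position 27 ')': depth becomes 0
Maximum depth reached: 4

4


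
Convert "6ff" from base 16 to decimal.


Input: "6ff" in base 16
Positional expansion:
  Digit '6' (value 6) x 16^2 = 1536
  Digit 'f' (value 15) x 16^1 = 240
  Digit 'f' (value 15) x 16^0 = 15
Sum = 1791

1791


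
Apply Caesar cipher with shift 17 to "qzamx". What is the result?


Caesar cipher: shift "qzamx" by 17
  'q' (pos 16) + 17 = pos 7 = 'h'
  'z' (pos 25) + 17 = pos 16 = 'q'
  'a' (pos 0) + 17 = pos 17 = 'r'
  'm' (pos 12) + 17 = pos 3 = 'd'
  'x' (pos 23) + 17 = pos 14 = 'o'
Result: hqrdo

hqrdo


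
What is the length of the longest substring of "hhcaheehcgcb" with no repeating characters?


Input: "hhcaheehcgcb"
Sliding window (track last position of each char):
  Position 0 ('h'): window [0,0] length 1 -- new best
  Position 1 ('h'): repeat (last at 0), move window start to 1
  Position 1 ('h'): window [1,1] length 1
  Position 2 ('c'): window [1,2] length 2 -- new best
  Position 3 ('a'): window [1,3] length 3 -- new best
  Position 4 ('h'): repeat (last at 1), move window start to 2
  Position 4 ('h'): window [2,4] length 3
  Position 5 ('e'): window [2,5] length 4 -- new best
  Position 6 ('e'): repeat (last at 5), move window start to 6
  Position 6 ('e'): window [6,6] length 1
  Position 7 ('h'): window [6,7] length 2
  Position 8 ('c'): window [6,8] length 3
  Position 9 ('g'): window [6,9] length 4
  Position 10 ('c'): repeat (last at 8), move window start to 9
  Position 10 ('c'): window [9,10] length 2
  Position 11 ('b'): window [9,11] length 3
Longest substring with no repeats: "cahe" with length 4

4


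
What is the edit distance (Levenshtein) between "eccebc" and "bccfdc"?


Computing edit distance: "eccebc" -> "bccfdc"
DP table:
           b    c    c    f    d    c
      0    1    2    3    4    5    6
  e   1    1    2    3    4    5    6
  c   2    2    1    2    3    4    5
  c   3    3    2    1    2    3    4
  e   4    4    3    2    2    3    4
  b   5    4    4    3    3    3    4
  c   6    5    4    4    4    4    3
Edit distance = dp[6][6] = 3

3


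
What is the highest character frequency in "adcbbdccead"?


Input: adcbbdccead
Character counts:
  'a': 2
  'b': 2
  'c': 3
  'd': 3
  'e': 1
Maximum frequency: 3

3


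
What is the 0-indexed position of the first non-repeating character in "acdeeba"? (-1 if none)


Input: acdeeba
Character frequencies:
  'a': 2
  'b': 1
  'c': 1
  'd': 1
  'e': 2
Scanning left to right for freq == 1:
  Position 0 ('a'): freq=2, skip
  Position 1 ('c'): unique! => answer = 1

1


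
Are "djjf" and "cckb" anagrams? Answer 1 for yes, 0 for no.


Strings: "djjf", "cckb"
Sorted first:  dfjj
Sorted second: bcck
Differ at position 0: 'd' vs 'b' => not anagrams

0


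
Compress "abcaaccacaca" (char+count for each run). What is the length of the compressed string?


Input: abcaaccacaca
Runs:
  'a' x 1 => "a1"
  'b' x 1 => "b1"
  'c' x 1 => "c1"
  'a' x 2 => "a2"
  'c' x 2 => "c2"
  'a' x 1 => "a1"
  'c' x 1 => "c1"
  'a' x 1 => "a1"
  'c' x 1 => "c1"
  'a' x 1 => "a1"
Compressed: "a1b1c1a2c2a1c1a1c1a1"
Compressed length: 20

20


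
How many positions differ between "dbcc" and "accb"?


Comparing "dbcc" and "accb" position by position:
  Position 0: 'd' vs 'a' => DIFFER
  Position 1: 'b' vs 'c' => DIFFER
  Position 2: 'c' vs 'c' => same
  Position 3: 'c' vs 'b' => DIFFER
Positions that differ: 3

3


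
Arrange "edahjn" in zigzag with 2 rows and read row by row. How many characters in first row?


Zigzag "edahjn" into 2 rows:
Placing characters:
  'e' => row 0
  'd' => row 1
  'a' => row 0
  'h' => row 1
  'j' => row 0
  'n' => row 1
Rows:
  Row 0: "eaj"
  Row 1: "dhn"
First row length: 3

3


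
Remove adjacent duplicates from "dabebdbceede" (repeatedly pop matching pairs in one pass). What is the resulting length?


Input: dabebdbceede
Stack-based adjacent duplicate removal:
  Read 'd': push. Stack: d
  Read 'a': push. Stack: da
  Read 'b': push. Stack: dab
  Read 'e': push. Stack: dabe
  Read 'b': push. Stack: dabeb
  Read 'd': push. Stack: dabebd
  Read 'b': push. Stack: dabebdb
  Read 'c': push. Stack: dabebdbc
  Read 'e': push. Stack: dabebdbce
  Read 'e': matches stack top 'e' => pop. Stack: dabebdbc
  Read 'd': push. Stack: dabebdbcd
  Read 'e': push. Stack: dabebdbcde
Final stack: "dabebdbcde" (length 10)

10


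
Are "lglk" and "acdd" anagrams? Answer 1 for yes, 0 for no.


Strings: "lglk", "acdd"
Sorted first:  gkll
Sorted second: acdd
Differ at position 0: 'g' vs 'a' => not anagrams

0


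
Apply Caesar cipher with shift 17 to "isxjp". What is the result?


Caesar cipher: shift "isxjp" by 17
  'i' (pos 8) + 17 = pos 25 = 'z'
  's' (pos 18) + 17 = pos 9 = 'j'
  'x' (pos 23) + 17 = pos 14 = 'o'
  'j' (pos 9) + 17 = pos 0 = 'a'
  'p' (pos 15) + 17 = pos 6 = 'g'
Result: zjoag

zjoag


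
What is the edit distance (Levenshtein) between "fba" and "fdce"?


Computing edit distance: "fba" -> "fdce"
DP table:
           f    d    c    e
      0    1    2    3    4
  f   1    0    1    2    3
  b   2    1    1    2    3
  a   3    2    2    2    3
Edit distance = dp[3][4] = 3

3


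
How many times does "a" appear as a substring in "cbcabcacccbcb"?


Searching for "a" in "cbcabcacccbcb"
Scanning each position:
  Position 0: "c" => no
  Position 1: "b" => no
  Position 2: "c" => no
  Position 3: "a" => MATCH
  Position 4: "b" => no
  Position 5: "c" => no
  Position 6: "a" => MATCH
  Position 7: "c" => no
  Position 8: "c" => no
  Position 9: "c" => no
  Position 10: "b" => no
  Position 11: "c" => no
  Position 12: "b" => no
Total occurrences: 2

2


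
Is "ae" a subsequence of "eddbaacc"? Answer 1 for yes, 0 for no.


Check if "ae" is a subsequence of "eddbaacc"
Greedy scan:
  Position 0 ('e'): no match needed
  Position 1 ('d'): no match needed
  Position 2 ('d'): no match needed
  Position 3 ('b'): no match needed
  Position 4 ('a'): matches sub[0] = 'a'
  Position 5 ('a'): no match needed
  Position 6 ('c'): no match needed
  Position 7 ('c'): no match needed
Only matched 1/2 characters => not a subsequence

0


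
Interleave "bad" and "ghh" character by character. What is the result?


Interleaving "bad" and "ghh":
  Position 0: 'b' from first, 'g' from second => "bg"
  Position 1: 'a' from first, 'h' from second => "ah"
  Position 2: 'd' from first, 'h' from second => "dh"
Result: bgahdh

bgahdh


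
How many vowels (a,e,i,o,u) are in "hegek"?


Input: hegek
Checking each character:
  'h' at position 0: consonant
  'e' at position 1: vowel (running total: 1)
  'g' at position 2: consonant
  'e' at position 3: vowel (running total: 2)
  'k' at position 4: consonant
Total vowels: 2

2


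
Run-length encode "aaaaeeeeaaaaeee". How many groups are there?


Input: aaaaeeeeaaaaeee
Scanning for consecutive runs:
  Group 1: 'a' x 4 (positions 0-3)
  Group 2: 'e' x 4 (positions 4-7)
  Group 3: 'a' x 4 (positions 8-11)
  Group 4: 'e' x 3 (positions 12-14)
Total groups: 4

4


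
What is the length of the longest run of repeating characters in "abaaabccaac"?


Input: "abaaabccaac"
Scanning for longest run:
  Position 1 ('b'): new char, reset run to 1
  Position 2 ('a'): new char, reset run to 1
  Position 3 ('a'): continues run of 'a', length=2
  Position 4 ('a'): continues run of 'a', length=3
  Position 5 ('b'): new char, reset run to 1
  Position 6 ('c'): new char, reset run to 1
  Position 7 ('c'): continues run of 'c', length=2
  Position 8 ('a'): new char, reset run to 1
  Position 9 ('a'): continues run of 'a', length=2
  Position 10 ('c'): new char, reset run to 1
Longest run: 'a' with length 3

3


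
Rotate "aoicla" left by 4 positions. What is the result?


Input: "aoicla", rotate left by 4
First 4 characters: "aoic"
Remaining characters: "la"
Concatenate remaining + first: "la" + "aoic" = "laaoic"

laaoic


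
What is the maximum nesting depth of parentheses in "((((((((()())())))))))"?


Input: "((((((((()())())))))))"
Tracking depth:
  Position 0 '(': depth becomes 1
  Position 1 '(': depth becomes 2
  Position 2 '(': depth becomes 3
  Position 3 '(': depth becomes 4
  Position 4 '(': depth becomes 5
  Position 5 '(': depth becomes 6
  Position 6 '(': depth becomes 7
  Position 7 '(': depth becomes 8
  Position 8 '(': depth becomes 9
  Position 9 ')': depth becomes 8
  Position 10 '(': depth becomes 9
  Position 11 ')': depth becomes 8
  Position 12 ')': depth becomes 7
  Position 13 '(': depth becomes 8
  Position 14 ')': depth becomes 7
  Position 15 ')': depth becomes 6
  Position 16 ')': depth becomes 5
  Position 17 ')': depth becomes 4
  Position 18 ')': depth becomes 3
  Position 19 ')': depth becomes 2
  Position 20 ')': depth becomes 1
  Position 21 ')': depth becomes 0
Maximum depth reached: 9

9


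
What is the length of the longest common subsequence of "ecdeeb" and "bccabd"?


LCS of "ecdeeb" and "bccabd"
DP table:
           b    c    c    a    b    d
      0    0    0    0    0    0    0
  e   0    0    0    0    0    0    0
  c   0    0    1    1    1    1    1
  d   0    0    1    1    1    1    2
  e   0    0    1    1    1    1    2
  e   0    0    1    1    1    1    2
  b   0    1    1    1    1    2    2
LCS length = dp[6][6] = 2

2


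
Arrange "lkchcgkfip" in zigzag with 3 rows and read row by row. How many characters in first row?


Zigzag "lkchcgkfip" into 3 rows:
Placing characters:
  'l' => row 0
  'k' => row 1
  'c' => row 2
  'h' => row 1
  'c' => row 0
  'g' => row 1
  'k' => row 2
  'f' => row 1
  'i' => row 0
  'p' => row 1
Rows:
  Row 0: "lci"
  Row 1: "khgfp"
  Row 2: "ck"
First row length: 3

3


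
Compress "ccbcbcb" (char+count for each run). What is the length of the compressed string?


Input: ccbcbcb
Runs:
  'c' x 2 => "c2"
  'b' x 1 => "b1"
  'c' x 1 => "c1"
  'b' x 1 => "b1"
  'c' x 1 => "c1"
  'b' x 1 => "b1"
Compressed: "c2b1c1b1c1b1"
Compressed length: 12

12


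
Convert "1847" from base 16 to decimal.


Input: "1847" in base 16
Positional expansion:
  Digit '1' (value 1) x 16^3 = 4096
  Digit '8' (value 8) x 16^2 = 2048
  Digit '4' (value 4) x 16^1 = 64
  Digit '7' (value 7) x 16^0 = 7
Sum = 6215

6215


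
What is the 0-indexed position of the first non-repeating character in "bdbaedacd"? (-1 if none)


Input: bdbaedacd
Character frequencies:
  'a': 2
  'b': 2
  'c': 1
  'd': 3
  'e': 1
Scanning left to right for freq == 1:
  Position 0 ('b'): freq=2, skip
  Position 1 ('d'): freq=3, skip
  Position 2 ('b'): freq=2, skip
  Position 3 ('a'): freq=2, skip
  Position 4 ('e'): unique! => answer = 4

4


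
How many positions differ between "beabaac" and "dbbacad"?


Comparing "beabaac" and "dbbacad" position by position:
  Position 0: 'b' vs 'd' => DIFFER
  Position 1: 'e' vs 'b' => DIFFER
  Position 2: 'a' vs 'b' => DIFFER
  Position 3: 'b' vs 'a' => DIFFER
  Position 4: 'a' vs 'c' => DIFFER
  Position 5: 'a' vs 'a' => same
  Position 6: 'c' vs 'd' => DIFFER
Positions that differ: 6

6


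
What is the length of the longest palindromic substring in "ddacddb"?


Input: "ddacddb"
Checking substrings for palindromes:
  [0:2] "dd" (len 2) => palindrome
  [4:6] "dd" (len 2) => palindrome
Longest palindromic substring: "dd" with length 2

2


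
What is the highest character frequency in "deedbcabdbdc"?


Input: deedbcabdbdc
Character counts:
  'a': 1
  'b': 3
  'c': 2
  'd': 4
  'e': 2
Maximum frequency: 4

4


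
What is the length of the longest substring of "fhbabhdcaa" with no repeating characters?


Input: "fhbabhdcaa"
Sliding window (track last position of each char):
  Position 0 ('f'): window [0,0] length 1 -- new best
  Position 1 ('h'): window [0,1] length 2 -- new best
  Position 2 ('b'): window [0,2] length 3 -- new best
  Position 3 ('a'): window [0,3] length 4 -- new best
  Position 4 ('b'): repeat (last at 2), move window start to 3
  Position 4 ('b'): window [3,4] length 2
  Position 5 ('h'): window [3,5] length 3
  Position 6 ('d'): window [3,6] length 4
  Position 7 ('c'): window [3,7] length 5 -- new best
  Position 8 ('a'): repeat (last at 3), move window start to 4
  Position 8 ('a'): window [4,8] length 5
  Position 9 ('a'): repeat (last at 8), move window start to 9
  Position 9 ('a'): window [9,9] length 1
Longest substring with no repeats: "abhdc" with length 5

5


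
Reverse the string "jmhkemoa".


Input: jmhkemoa
Reading characters right to left:
  Position 7: 'a'
  Position 6: 'o'
  Position 5: 'm'
  Position 4: 'e'
  Position 3: 'k'
  Position 2: 'h'
  Position 1: 'm'
  Position 0: 'j'
Reversed: aomekhmj

aomekhmj


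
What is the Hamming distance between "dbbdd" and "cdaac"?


Comparing "dbbdd" and "cdaac" position by position:
  Position 0: 'd' vs 'c' => differ
  Position 1: 'b' vs 'd' => differ
  Position 2: 'b' vs 'a' => differ
  Position 3: 'd' vs 'a' => differ
  Position 4: 'd' vs 'c' => differ
Total differences (Hamming distance): 5

5


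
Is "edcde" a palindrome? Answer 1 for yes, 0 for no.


Input: edcde
Reversed: edcde
  Compare pos 0 ('e') with pos 4 ('e'): match
  Compare pos 1 ('d') with pos 3 ('d'): match
Result: palindrome

1


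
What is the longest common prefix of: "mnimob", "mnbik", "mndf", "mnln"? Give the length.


Words: mnimob, mnbik, mndf, mnln
  Position 0: all 'm' => match
  Position 1: all 'n' => match
  Position 2: ('i', 'b', 'd', 'l') => mismatch, stop
LCP = "mn" (length 2)

2


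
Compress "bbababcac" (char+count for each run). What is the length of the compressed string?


Input: bbababcac
Runs:
  'b' x 2 => "b2"
  'a' x 1 => "a1"
  'b' x 1 => "b1"
  'a' x 1 => "a1"
  'b' x 1 => "b1"
  'c' x 1 => "c1"
  'a' x 1 => "a1"
  'c' x 1 => "c1"
Compressed: "b2a1b1a1b1c1a1c1"
Compressed length: 16

16


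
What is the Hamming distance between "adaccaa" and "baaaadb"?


Comparing "adaccaa" and "baaaadb" position by position:
  Position 0: 'a' vs 'b' => differ
  Position 1: 'd' vs 'a' => differ
  Position 2: 'a' vs 'a' => same
  Position 3: 'c' vs 'a' => differ
  Position 4: 'c' vs 'a' => differ
  Position 5: 'a' vs 'd' => differ
  Position 6: 'a' vs 'b' => differ
Total differences (Hamming distance): 6

6


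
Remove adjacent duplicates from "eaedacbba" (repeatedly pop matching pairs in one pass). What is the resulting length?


Input: eaedacbba
Stack-based adjacent duplicate removal:
  Read 'e': push. Stack: e
  Read 'a': push. Stack: ea
  Read 'e': push. Stack: eae
  Read 'd': push. Stack: eaed
  Read 'a': push. Stack: eaeda
  Read 'c': push. Stack: eaedac
  Read 'b': push. Stack: eaedacb
  Read 'b': matches stack top 'b' => pop. Stack: eaedac
  Read 'a': push. Stack: eaedaca
Final stack: "eaedaca" (length 7)

7


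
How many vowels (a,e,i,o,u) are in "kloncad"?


Input: kloncad
Checking each character:
  'k' at position 0: consonant
  'l' at position 1: consonant
  'o' at position 2: vowel (running total: 1)
  'n' at position 3: consonant
  'c' at position 4: consonant
  'a' at position 5: vowel (running total: 2)
  'd' at position 6: consonant
Total vowels: 2

2


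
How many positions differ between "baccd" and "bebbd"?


Comparing "baccd" and "bebbd" position by position:
  Position 0: 'b' vs 'b' => same
  Position 1: 'a' vs 'e' => DIFFER
  Position 2: 'c' vs 'b' => DIFFER
  Position 3: 'c' vs 'b' => DIFFER
  Position 4: 'd' vs 'd' => same
Positions that differ: 3

3


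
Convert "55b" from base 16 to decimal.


Input: "55b" in base 16
Positional expansion:
  Digit '5' (value 5) x 16^2 = 1280
  Digit '5' (value 5) x 16^1 = 80
  Digit 'b' (value 11) x 16^0 = 11
Sum = 1371

1371


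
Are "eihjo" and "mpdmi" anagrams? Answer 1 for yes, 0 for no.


Strings: "eihjo", "mpdmi"
Sorted first:  ehijo
Sorted second: dimmp
Differ at position 0: 'e' vs 'd' => not anagrams

0


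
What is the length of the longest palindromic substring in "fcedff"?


Input: "fcedff"
Checking substrings for palindromes:
  [4:6] "ff" (len 2) => palindrome
Longest palindromic substring: "ff" with length 2

2


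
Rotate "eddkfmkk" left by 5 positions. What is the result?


Input: "eddkfmkk", rotate left by 5
First 5 characters: "eddkf"
Remaining characters: "mkk"
Concatenate remaining + first: "mkk" + "eddkf" = "mkkeddkf"

mkkeddkf


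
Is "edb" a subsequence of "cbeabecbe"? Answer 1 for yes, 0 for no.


Check if "edb" is a subsequence of "cbeabecbe"
Greedy scan:
  Position 0 ('c'): no match needed
  Position 1 ('b'): no match needed
  Position 2 ('e'): matches sub[0] = 'e'
  Position 3 ('a'): no match needed
  Position 4 ('b'): no match needed
  Position 5 ('e'): no match needed
  Position 6 ('c'): no match needed
  Position 7 ('b'): no match needed
  Position 8 ('e'): no match needed
Only matched 1/3 characters => not a subsequence

0


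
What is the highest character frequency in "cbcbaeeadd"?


Input: cbcbaeeadd
Character counts:
  'a': 2
  'b': 2
  'c': 2
  'd': 2
  'e': 2
Maximum frequency: 2

2


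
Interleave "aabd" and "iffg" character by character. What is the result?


Interleaving "aabd" and "iffg":
  Position 0: 'a' from first, 'i' from second => "ai"
  Position 1: 'a' from first, 'f' from second => "af"
  Position 2: 'b' from first, 'f' from second => "bf"
  Position 3: 'd' from first, 'g' from second => "dg"
Result: aiafbfdg

aiafbfdg


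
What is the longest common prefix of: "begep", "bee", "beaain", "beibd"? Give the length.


Words: begep, bee, beaain, beibd
  Position 0: all 'b' => match
  Position 1: all 'e' => match
  Position 2: ('g', 'e', 'a', 'i') => mismatch, stop
LCP = "be" (length 2)

2


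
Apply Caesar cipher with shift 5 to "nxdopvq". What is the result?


Caesar cipher: shift "nxdopvq" by 5
  'n' (pos 13) + 5 = pos 18 = 's'
  'x' (pos 23) + 5 = pos 2 = 'c'
  'd' (pos 3) + 5 = pos 8 = 'i'
  'o' (pos 14) + 5 = pos 19 = 't'
  'p' (pos 15) + 5 = pos 20 = 'u'
  'v' (pos 21) + 5 = pos 0 = 'a'
  'q' (pos 16) + 5 = pos 21 = 'v'
Result: scituav

scituav


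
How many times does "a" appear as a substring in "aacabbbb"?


Searching for "a" in "aacabbbb"
Scanning each position:
  Position 0: "a" => MATCH
  Position 1: "a" => MATCH
  Position 2: "c" => no
  Position 3: "a" => MATCH
  Position 4: "b" => no
  Position 5: "b" => no
  Position 6: "b" => no
  Position 7: "b" => no
Total occurrences: 3

3


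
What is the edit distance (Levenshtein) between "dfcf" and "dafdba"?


Computing edit distance: "dfcf" -> "dafdba"
DP table:
           d    a    f    d    b    a
      0    1    2    3    4    5    6
  d   1    0    1    2    3    4    5
  f   2    1    1    1    2    3    4
  c   3    2    2    2    2    3    4
  f   4    3    3    2    3    3    4
Edit distance = dp[4][6] = 4

4
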